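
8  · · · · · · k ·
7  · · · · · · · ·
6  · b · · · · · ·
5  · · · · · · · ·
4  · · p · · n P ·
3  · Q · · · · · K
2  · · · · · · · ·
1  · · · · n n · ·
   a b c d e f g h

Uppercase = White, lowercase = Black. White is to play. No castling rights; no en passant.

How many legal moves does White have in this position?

1

White to move; king on h3.
In check: yes, from the black knight on f4.
Legal moves: Kh4.
Count: 1.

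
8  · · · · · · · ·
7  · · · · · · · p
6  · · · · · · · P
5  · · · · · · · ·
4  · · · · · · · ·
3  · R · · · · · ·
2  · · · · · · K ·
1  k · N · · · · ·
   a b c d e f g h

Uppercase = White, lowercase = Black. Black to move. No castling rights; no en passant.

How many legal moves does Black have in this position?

Black to move; king on a1.
In check: no.
Legal moves: none.
Count: 0.

0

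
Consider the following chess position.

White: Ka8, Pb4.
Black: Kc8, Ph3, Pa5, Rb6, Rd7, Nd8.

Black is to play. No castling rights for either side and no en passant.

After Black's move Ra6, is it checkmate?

After Ra6: white king on a8; in check: yes, from the black rook on a6.
King squares — a7: attacked by Ra6; b7: attacked by Rd7; b8: attacked by Kc8.
White has no legal moves → checkmate.

yes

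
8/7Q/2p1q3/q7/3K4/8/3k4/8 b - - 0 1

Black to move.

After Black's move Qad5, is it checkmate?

After Qad5: white king on d4; in check: yes, from the black queen on d5.
King squares — c3: attacked by Kd2; d3: attacked by Kd2; e3: attacked by Kd2; c4: attacked by Qd5; e4: attacked by Qd5; c5: attacked by Qd5; d5: attacked by Pc6; e5: attacked by Qd5.
White has no legal moves → checkmate.

yes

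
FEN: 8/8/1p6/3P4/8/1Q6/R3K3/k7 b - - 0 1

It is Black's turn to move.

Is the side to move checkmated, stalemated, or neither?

Black to move; black king on a1.
In check: yes, from the white rook on a2.
King squares — b1: attacked by Qb3; a2: attacked by Qb3; b2: attacked by Ra2.
Legal moves for Black: none.
In check with no legal moves → checkmate.

checkmate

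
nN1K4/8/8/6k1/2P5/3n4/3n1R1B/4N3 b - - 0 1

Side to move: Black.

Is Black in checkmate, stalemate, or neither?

Black to move; black king on g5.
In check: no.
Legal moves for Black include: Nc7, Nb6, Kh6, Kg6, Kh5, Kh4, Kg4, Ne5, Nc5, Nf4, Nb4, Nxf2, Nb2, Nxe1, Nc1, Ne4, Nxc4, Nf3, ... (list truncated; more exist).
Black has legal moves and is not in check → neither.

neither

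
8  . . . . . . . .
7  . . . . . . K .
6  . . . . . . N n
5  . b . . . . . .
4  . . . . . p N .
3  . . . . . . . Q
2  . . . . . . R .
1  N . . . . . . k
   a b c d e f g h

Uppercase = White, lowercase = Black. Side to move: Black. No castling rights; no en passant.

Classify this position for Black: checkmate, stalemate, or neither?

Black to move; black king on h1.
In check: yes, from the white queen on h3.
King squares — g1: attacked by Rg2; g2: attacked by Qh3; h2: attacked by Rg2.
Legal moves for Black: none.
In check with no legal moves → checkmate.

checkmate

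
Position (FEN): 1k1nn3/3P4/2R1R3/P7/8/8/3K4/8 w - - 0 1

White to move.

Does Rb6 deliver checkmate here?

After Rb6: black king on b8; in check: yes, from the white rook on b6.
Black has 4 legal replies: Ka8, Kc7, Ka7, Nb7.
In check but a legal move exists → not checkmate.

no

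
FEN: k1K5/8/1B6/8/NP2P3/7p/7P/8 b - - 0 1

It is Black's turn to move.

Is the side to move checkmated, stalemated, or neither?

stalemate

Black to move; black king on a8.
In check: no.
King squares — a7: attacked by Bb6; b7: attacked by Kc8; b8: attacked by Kc8.
Legal moves for Black: none.
Not in check and no legal moves → stalemate.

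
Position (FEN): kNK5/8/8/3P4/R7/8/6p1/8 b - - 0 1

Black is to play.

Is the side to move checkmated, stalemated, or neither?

Black to move; black king on a8.
In check: yes, from the white rook on a4.
King squares — a7: attacked by Ra4; b7: attacked by Kc8; b8: attacked by Kc8.
Legal moves for Black: none.
In check with no legal moves → checkmate.

checkmate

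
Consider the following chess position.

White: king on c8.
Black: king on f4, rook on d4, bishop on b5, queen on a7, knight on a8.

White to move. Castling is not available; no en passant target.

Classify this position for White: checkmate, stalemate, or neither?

White to move; white king on c8.
In check: no.
King squares — b7: attacked by Qa7; c7: attacked by Qa7; d7: attacked by Rd4; b8: attacked by Qa7; d8: attacked by Rd4.
Legal moves for White: none.
Not in check and no legal moves → stalemate.

stalemate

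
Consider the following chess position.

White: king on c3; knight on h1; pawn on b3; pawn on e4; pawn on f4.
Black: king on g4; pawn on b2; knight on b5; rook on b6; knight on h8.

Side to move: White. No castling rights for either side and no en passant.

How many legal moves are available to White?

6

White to move; king on c3.
In check: yes, from the black knight on b5.
Legal moves: Kc4, Kb4, Kd3, Kd2, Kc2, Kxb2.
Count: 6.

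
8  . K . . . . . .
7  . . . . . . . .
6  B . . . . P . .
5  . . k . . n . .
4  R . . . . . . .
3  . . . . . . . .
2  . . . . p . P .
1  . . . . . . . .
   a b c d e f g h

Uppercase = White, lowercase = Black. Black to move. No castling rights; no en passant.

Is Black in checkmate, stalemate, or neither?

Black to move; black king on c5.
In check: no.
Legal moves for Black: Ng7, Ne7, Nh6, Nd6, Nh4, Nd4, Ng3, Ne3, Kd6, Kc6, Kb6, Kd5, e1=Q, e1=R, e1=B, e1=N.
Black has 16 legal moves and is not in check → neither.

neither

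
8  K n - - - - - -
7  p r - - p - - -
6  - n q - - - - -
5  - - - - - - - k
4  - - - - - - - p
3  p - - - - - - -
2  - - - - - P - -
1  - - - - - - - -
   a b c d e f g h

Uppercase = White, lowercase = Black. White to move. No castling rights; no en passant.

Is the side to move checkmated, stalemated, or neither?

checkmate

White to move; white king on a8.
In check: yes, from the black knight on b6.
King squares — a7: attacked by Rb7; b7: attacked by Qc6; b8: attacked by Rb7.
Legal moves for White: none.
In check with no legal moves → checkmate.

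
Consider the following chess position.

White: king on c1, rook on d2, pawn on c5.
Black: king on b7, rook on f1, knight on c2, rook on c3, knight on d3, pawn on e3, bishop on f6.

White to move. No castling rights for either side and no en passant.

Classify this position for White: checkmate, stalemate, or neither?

White to move; white king on c1.
In check: yes, from the black rook on f1 and the black knight on d3.
King squares — b1: attacked by Rf1; d1: attacked by Rf1; b2: attacked by Nd3; c2: attacked by Rc3; d2: own rook.
Legal moves for White: none.
In check with no legal moves → checkmate.

checkmate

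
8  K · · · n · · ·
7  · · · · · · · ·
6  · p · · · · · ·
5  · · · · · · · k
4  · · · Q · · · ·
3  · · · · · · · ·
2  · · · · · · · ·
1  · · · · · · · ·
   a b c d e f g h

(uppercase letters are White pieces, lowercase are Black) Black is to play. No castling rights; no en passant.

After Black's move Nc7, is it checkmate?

no

After Nc7: white king on a8; in check: yes, from the black knight on c7.
White has 3 legal replies: Kb8, Kb7, Ka7.
In check but a legal move exists → not checkmate.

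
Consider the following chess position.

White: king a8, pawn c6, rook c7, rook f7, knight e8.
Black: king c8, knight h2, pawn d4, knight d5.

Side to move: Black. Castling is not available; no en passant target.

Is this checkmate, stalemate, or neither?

neither

Black to move; black king on c8.
In check: yes, from the white rook on c7.
King squares — b7: attacked by Pc6; c7: attacked by Rf7; d7: attacked by Pc6; b8: attacked by Ka8; d8: available.
Legal moves for Black: Kd8, Nxc7+.
Black is in check but has 2 legal moves → neither.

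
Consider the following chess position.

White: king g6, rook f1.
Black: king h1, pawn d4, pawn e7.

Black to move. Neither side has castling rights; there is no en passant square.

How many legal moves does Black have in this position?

Black to move; king on h1.
In check: yes, from the white rook on f1.
Legal moves: Kh2, Kg2.
Count: 2.

2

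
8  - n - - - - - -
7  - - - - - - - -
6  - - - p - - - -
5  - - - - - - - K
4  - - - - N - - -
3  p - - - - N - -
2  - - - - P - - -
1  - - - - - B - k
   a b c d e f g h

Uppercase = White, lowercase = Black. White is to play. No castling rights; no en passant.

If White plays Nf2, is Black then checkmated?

After Nf2: black king on h1; in check: yes, from the white knight on f2.
King squares — g1: attacked by Nf3; g2: attacked by Bf1; h2: attacked by Nf3.
Black has no legal moves → checkmate.

yes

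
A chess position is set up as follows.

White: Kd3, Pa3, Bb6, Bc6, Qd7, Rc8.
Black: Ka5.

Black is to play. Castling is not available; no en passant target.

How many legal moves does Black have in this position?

2

Black to move; king on a5.
In check: yes, from the white bishop on b6.
Legal moves: Kxb6, Ka6.
Count: 2.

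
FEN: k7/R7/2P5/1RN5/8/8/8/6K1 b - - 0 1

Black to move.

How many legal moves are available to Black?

1

Black to move; king on a8.
In check: yes, from the white rook on a7.
Legal moves: Kxa7.
Count: 1.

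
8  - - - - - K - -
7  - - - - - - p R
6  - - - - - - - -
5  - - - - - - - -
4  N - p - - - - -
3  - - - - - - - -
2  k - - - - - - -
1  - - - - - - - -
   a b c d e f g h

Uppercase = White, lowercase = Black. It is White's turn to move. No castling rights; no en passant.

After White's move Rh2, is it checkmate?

no

After Rh2: black king on a2; in check: yes, from the white rook on h2.
Black has 4 legal replies: Kb3, Ka3, Kb1, Ka1.
In check but a legal move exists → not checkmate.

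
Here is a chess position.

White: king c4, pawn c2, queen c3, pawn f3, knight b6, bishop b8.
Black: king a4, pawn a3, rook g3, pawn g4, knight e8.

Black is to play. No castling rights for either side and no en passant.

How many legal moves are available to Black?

Black to move; king on a4.
In check: yes, from the white knight on b6.
Legal moves: none.
Count: 0.

0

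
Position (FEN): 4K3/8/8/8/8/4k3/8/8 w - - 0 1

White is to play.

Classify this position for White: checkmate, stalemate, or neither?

White to move; white king on e8.
In check: no.
Legal moves for White: Kf8, Kd8, Kf7, Ke7, Kd7.
White has 5 legal moves and is not in check → neither.

neither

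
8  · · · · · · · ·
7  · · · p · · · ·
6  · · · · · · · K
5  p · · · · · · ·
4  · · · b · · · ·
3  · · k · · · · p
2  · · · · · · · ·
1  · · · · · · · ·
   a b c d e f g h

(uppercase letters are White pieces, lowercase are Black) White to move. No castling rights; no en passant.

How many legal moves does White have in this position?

White to move; king on h6.
In check: no.
Legal moves: Kh7, Kg6, Kh5, Kg5.
Count: 4.

4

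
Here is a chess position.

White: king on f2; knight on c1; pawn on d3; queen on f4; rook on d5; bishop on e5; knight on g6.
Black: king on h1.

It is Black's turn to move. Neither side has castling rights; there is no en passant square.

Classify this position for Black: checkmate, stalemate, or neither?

Black to move; black king on h1.
In check: no.
King squares — g1: attacked by Kf2; g2: attacked by Kf2; h2: attacked by Qf4.
Legal moves for Black: none.
Not in check and no legal moves → stalemate.

stalemate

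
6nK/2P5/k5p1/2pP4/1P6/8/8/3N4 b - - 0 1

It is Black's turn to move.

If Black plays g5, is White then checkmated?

no

After g5: white king on h8; in check: no.
White is not in check, so this cannot be checkmate.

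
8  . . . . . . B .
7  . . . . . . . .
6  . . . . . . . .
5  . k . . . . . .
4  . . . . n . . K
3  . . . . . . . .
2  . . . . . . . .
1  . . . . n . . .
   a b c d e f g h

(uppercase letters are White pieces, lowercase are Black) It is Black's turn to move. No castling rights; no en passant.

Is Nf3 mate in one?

After Nf3: white king on h4; in check: yes, from the black knight on f3.
White has 3 legal replies: Kh5, Kg4, Kh3.
In check but a legal move exists → not checkmate.

no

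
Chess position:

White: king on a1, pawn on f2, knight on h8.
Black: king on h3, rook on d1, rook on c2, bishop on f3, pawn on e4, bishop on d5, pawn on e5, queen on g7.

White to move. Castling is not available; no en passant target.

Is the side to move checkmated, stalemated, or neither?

White to move; white king on a1.
In check: yes, from the black rook on d1.
King squares — b1: attacked by Rd1; a2: attacked by Rc2; b2: attacked by Rc2.
Legal moves for White: none.
In check with no legal moves → checkmate.

checkmate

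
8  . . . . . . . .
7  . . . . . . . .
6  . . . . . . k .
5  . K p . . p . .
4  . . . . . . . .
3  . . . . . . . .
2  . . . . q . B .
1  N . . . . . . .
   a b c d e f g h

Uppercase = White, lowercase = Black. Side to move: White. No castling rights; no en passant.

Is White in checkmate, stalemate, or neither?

neither

White to move; white king on b5.
In check: yes, from the black queen on e2.
King squares — a4: available; b4: attacked by Pc5; c4: attacked by Qe2; a5: available; c5: available; a6: attacked by Qe2; b6: available; c6: available.
Legal moves for White: Kc6, Kb6, Kxc5, Ka5, Ka4.
White is in check but has 5 legal moves → neither.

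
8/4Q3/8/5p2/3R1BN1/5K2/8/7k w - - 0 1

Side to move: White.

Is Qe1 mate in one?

yes

After Qe1: black king on h1; in check: yes, from the white queen on e1.
King squares — g1: attacked by Qe1; g2: attacked by Kf3; h2: attacked by Bf4.
Black has no legal moves → checkmate.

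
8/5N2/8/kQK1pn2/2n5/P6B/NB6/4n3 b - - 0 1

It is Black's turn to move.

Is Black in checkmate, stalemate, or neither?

Black to move; black king on a5.
In check: yes, from the white queen on b5.
King squares — a4: attacked by Qb5; b4: attacked by Na2; b5: attacked by Kc5; a6: attacked by Qb5; b6: attacked by Qb5.
Legal moves for Black: none.
In check with no legal moves → checkmate.

checkmate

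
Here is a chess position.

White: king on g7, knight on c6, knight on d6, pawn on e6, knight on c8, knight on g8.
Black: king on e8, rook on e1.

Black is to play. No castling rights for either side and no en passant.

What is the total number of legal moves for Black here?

0

Black to move; king on e8.
In check: yes, from the white knight on d6.
Legal moves: none.
Count: 0.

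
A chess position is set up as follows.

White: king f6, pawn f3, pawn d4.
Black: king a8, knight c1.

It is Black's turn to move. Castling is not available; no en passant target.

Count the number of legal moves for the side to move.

Black to move; king on a8.
In check: no.
Legal moves: Kb8, Kb7, Ka7, Nd3, Nb3, Ne2, Na2.
Count: 7.

7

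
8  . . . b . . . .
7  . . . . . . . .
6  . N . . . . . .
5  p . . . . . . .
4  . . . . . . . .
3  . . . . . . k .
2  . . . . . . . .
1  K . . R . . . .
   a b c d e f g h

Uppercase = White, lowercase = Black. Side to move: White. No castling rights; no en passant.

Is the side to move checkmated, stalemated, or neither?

White to move; white king on a1.
In check: no.
Legal moves for White include: Nc8, Na8, Nd7, Nd5, Nc4, Na4, Rxd8, Rd7, Rd6, Rd5, Rd4, Rd3+, Rd2, Rh1, Rg1+, Rf1, Re1, Rc1, ... (list truncated; more exist).
White has legal moves and is not in check → neither.

neither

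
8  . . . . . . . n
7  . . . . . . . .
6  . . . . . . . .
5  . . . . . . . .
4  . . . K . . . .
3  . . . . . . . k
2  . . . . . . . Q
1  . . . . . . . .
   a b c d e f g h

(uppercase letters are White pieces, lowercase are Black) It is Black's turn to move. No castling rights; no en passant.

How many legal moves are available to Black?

Black to move; king on h3.
In check: yes, from the white queen on h2.
Legal moves: Kg4, Kxh2.
Count: 2.

2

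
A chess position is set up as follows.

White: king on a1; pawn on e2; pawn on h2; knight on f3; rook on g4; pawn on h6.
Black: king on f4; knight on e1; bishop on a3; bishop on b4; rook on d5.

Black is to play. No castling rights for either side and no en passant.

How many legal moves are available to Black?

3

Black to move; king on f4.
In check: yes, from the white rook on g4.
Legal moves: Kf5, Kxg4, Ke3.
Count: 3.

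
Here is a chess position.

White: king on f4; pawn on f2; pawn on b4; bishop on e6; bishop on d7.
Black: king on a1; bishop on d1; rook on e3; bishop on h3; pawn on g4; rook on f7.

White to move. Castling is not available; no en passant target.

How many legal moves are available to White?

4

White to move; king on f4.
In check: yes, from the black rook on f7.
Legal moves: Kg5, Kxe3, Bxf7, Bf5.
Count: 4.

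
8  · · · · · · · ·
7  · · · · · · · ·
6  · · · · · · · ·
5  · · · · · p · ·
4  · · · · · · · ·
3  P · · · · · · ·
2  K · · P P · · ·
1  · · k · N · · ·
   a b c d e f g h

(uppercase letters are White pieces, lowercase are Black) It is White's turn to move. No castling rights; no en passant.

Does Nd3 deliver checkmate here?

no

After Nd3: black king on c1; in check: yes, from the white knight on d3.
Black has 3 legal replies: Kxd2, Kc2, Kd1.
In check but a legal move exists → not checkmate.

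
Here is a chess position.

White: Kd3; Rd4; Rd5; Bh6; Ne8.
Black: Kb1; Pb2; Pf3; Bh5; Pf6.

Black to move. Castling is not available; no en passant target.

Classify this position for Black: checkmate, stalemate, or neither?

neither

Black to move; black king on b1.
In check: no.
Legal moves for Black: Bxe8, Bf7, Bg6+, Bg4, Ka2, Ka1, f5, f2.
Black has 8 legal moves and is not in check → neither.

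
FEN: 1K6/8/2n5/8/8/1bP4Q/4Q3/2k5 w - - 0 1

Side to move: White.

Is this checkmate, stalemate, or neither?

neither

White to move; white king on b8.
In check: yes, from the black knight on c6.
Legal moves for White: Kc8, Ka8, Kc7, Kb7.
White is in check but has 4 legal moves → neither.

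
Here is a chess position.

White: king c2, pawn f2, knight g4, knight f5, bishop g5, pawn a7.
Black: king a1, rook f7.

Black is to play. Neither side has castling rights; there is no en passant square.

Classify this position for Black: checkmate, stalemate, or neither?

neither

Black to move; black king on a1.
In check: no.
Legal moves for Black: Rf8, Rh7, Rg7, Re7, Rd7, Rc7+, Rb7, Rxa7, Rf6, Rxf5, Ka2.
Black has 11 legal moves and is not in check → neither.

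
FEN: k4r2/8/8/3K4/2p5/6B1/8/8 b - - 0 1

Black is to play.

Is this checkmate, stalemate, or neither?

Black to move; black king on a8.
In check: no.
Legal moves for Black: Rh8, Rg8, Re8, Rd8+, Rc8, Rb8, Rf7, Rf6, Rf5+, Rf4, Rf3, Rf2, Rf1, Kb7, Ka7, c3.
Black has 16 legal moves and is not in check → neither.

neither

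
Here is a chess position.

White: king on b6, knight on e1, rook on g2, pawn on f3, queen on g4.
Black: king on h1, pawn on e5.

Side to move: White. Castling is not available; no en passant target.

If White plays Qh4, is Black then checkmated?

yes

After Qh4: black king on h1; in check: yes, from the white queen on h4.
King squares — g1: attacked by Rg2; g2: attacked by Ne1; h2: attacked by Rg2.
Black has no legal moves → checkmate.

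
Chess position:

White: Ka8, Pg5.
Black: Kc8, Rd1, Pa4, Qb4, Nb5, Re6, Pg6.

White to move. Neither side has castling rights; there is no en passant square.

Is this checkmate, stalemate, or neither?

stalemate

White to move; white king on a8.
In check: no.
King squares — a7: attacked by Nb5; b7: attacked by Kc8; b8: attacked by Kc8.
Legal moves for White: none.
Not in check and no legal moves → stalemate.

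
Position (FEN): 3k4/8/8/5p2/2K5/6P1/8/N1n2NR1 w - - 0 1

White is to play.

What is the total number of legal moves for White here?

14

White to move; king on c4.
In check: no.
Legal moves: Kd5, Kc5, Kb5, Kd4, Kb4, Kc3, Rg2, Rh1, Ne3, Nh2, Nd2, Nb3, Nc2, g4.
Count: 14.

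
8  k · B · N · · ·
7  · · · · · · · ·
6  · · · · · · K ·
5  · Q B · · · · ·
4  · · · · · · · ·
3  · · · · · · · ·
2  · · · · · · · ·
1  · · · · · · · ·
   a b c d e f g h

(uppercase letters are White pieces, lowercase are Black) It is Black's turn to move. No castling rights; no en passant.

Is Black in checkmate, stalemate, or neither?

Black to move; black king on a8.
In check: no.
King squares — a7: attacked by Bc5; b7: attacked by Qb5; b8: attacked by Qb5.
Legal moves for Black: none.
Not in check and no legal moves → stalemate.

stalemate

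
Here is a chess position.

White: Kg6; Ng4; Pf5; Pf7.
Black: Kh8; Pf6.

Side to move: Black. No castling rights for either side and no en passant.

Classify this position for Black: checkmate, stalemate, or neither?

Black to move; black king on h8.
In check: no.
King squares — g7: attacked by Kg6; h7: attacked by Kg6; g8: attacked by Pf7.
Legal moves for Black: none.
Not in check and no legal moves → stalemate.

stalemate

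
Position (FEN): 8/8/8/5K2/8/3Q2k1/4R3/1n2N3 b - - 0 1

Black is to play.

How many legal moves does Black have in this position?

Black to move; king on g3.
In check: yes, from the white queen on d3.
Legal moves: Kh4.
Count: 1.

1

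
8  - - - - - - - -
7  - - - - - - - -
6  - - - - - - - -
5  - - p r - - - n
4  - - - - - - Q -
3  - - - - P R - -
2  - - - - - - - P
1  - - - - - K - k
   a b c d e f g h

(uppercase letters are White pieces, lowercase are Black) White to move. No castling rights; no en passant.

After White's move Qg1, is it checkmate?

yes

After Qg1: black king on h1; in check: yes, from the white queen on g1.
King squares — g1: attacked by Kf1; g2: attacked by Kf1; h2: attacked by Qg1.
Black has no legal moves → checkmate.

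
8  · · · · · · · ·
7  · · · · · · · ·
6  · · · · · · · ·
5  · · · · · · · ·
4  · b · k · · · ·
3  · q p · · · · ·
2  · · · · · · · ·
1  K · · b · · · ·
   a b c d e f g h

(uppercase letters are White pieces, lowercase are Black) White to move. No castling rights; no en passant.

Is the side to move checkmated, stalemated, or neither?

stalemate

White to move; white king on a1.
In check: no.
King squares — b1: attacked by Qb3; a2: attacked by Qb3; b2: attacked by Qb3.
Legal moves for White: none.
Not in check and no legal moves → stalemate.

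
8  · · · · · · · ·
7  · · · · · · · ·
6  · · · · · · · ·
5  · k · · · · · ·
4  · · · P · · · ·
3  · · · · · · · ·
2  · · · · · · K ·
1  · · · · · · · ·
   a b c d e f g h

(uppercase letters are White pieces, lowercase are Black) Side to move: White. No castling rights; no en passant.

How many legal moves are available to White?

9

White to move; king on g2.
In check: no.
Legal moves: Kh3, Kg3, Kf3, Kh2, Kf2, Kh1, Kg1, Kf1, d5.
Count: 9.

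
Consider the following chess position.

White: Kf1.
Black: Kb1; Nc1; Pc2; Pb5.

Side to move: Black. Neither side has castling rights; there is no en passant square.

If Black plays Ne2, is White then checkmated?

After Ne2: white king on f1; in check: no.
White is not in check, so this cannot be checkmate.

no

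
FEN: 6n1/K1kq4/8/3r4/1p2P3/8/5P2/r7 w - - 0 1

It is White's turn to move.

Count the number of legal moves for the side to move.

0

White to move; king on a7.
In check: yes, from the black rook on a1.
Legal moves: none.
Count: 0.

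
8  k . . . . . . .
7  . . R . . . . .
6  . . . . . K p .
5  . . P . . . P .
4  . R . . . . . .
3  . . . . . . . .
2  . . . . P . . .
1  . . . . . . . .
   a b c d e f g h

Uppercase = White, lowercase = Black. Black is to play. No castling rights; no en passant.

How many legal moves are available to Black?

0

Black to move; king on a8.
In check: no.
Legal moves: none.
Count: 0.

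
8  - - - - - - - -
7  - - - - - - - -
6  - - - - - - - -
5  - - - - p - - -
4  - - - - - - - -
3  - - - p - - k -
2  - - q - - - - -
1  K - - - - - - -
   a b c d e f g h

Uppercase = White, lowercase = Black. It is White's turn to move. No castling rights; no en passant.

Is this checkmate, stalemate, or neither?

stalemate

White to move; white king on a1.
In check: no.
King squares — b1: attacked by Qc2; a2: attacked by Qc2; b2: attacked by Qc2.
Legal moves for White: none.
Not in check and no legal moves → stalemate.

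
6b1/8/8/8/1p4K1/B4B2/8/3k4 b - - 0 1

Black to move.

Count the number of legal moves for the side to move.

3

Black to move; king on d1.
In check: yes, from the white bishop on f3.
Legal moves: Kd2, Kc2, Ke1.
Count: 3.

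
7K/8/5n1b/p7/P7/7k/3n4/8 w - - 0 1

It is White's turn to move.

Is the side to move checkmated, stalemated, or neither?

White to move; white king on h8.
In check: no.
King squares — g7: attacked by Bh6; h7: attacked by Nf6; g8: attacked by Nf6.
Legal moves for White: none.
Not in check and no legal moves → stalemate.

stalemate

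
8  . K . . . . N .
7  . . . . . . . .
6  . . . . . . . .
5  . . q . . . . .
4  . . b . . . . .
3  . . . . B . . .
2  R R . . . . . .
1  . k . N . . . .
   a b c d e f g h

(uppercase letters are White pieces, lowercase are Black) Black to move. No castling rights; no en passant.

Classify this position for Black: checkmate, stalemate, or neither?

Black to move; black king on b1.
In check: yes, from the white rook on b2.
King squares — a1: attacked by Ra2; c1: attacked by Be3; a2: attacked by Rb2; b2: attacked by Nd1; c2: attacked by Rb2.
Legal moves for Black: none.
In check with no legal moves → checkmate.

checkmate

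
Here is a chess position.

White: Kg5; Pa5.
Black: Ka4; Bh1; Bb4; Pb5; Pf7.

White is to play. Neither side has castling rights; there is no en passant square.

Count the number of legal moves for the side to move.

White to move; king on g5.
In check: no.
Legal moves: Kh6, Kf6, Kh5, Kf5, Kh4, Kg4, Kf4, a6.
Count: 8.

8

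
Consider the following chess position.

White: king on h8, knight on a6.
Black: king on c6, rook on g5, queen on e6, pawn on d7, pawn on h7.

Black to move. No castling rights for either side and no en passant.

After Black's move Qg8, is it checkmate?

After Qg8: white king on h8; in check: yes, from the black queen on g8.
King squares — g7: attacked by Rg5; h7: attacked by Qg8; g8: attacked by Rg5.
White has no legal moves → checkmate.

yes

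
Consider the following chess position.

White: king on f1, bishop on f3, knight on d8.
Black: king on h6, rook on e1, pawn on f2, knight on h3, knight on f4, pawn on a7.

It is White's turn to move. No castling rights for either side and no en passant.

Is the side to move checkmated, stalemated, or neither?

White to move; white king on f1.
In check: yes, from the black rook on e1.
King squares — e1: attacked by Pf2; g1: attacked by Re1; e2: attacked by Re1; f2: attacked by Nh3; g2: attacked by Nf4.
Legal moves for White: none.
In check with no legal moves → checkmate.

checkmate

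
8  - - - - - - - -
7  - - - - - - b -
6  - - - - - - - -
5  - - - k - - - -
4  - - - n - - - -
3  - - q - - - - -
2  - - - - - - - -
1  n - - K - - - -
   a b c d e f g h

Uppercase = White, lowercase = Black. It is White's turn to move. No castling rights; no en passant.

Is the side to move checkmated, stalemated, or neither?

White to move; white king on d1.
In check: no.
King squares — c1: attacked by Qc3; e1: attacked by Qc3; c2: attacked by Na1; d2: attacked by Qc3; e2: attacked by Nd4.
Legal moves for White: none.
Not in check and no legal moves → stalemate.

stalemate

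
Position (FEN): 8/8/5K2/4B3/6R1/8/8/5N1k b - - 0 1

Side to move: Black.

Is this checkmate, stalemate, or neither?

Black to move; black king on h1.
In check: no.
King squares — g1: attacked by Rg4; g2: attacked by Rg4; h2: attacked by Nf1.
Legal moves for Black: none.
Not in check and no legal moves → stalemate.

stalemate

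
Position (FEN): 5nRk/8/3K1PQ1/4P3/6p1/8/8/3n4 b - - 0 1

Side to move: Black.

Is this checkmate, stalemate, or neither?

Black to move; black king on h8.
In check: yes, from the white rook on g8.
King squares — g7: attacked by Pf6; h7: attacked by Qg6; g8: attacked by Qg6.
Legal moves for Black: none.
In check with no legal moves → checkmate.

checkmate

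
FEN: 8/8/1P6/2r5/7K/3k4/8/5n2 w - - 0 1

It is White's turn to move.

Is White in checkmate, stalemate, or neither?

neither

White to move; white king on h4.
In check: no.
Legal moves for White: Kg4, Kh3, b7.
White has 3 legal moves and is not in check → neither.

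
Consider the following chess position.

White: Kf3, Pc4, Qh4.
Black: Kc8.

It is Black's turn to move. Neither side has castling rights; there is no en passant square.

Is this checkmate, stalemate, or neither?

neither

Black to move; black king on c8.
In check: no.
Legal moves for Black: Kb8, Kd7, Kc7, Kb7.
Black has 4 legal moves and is not in check → neither.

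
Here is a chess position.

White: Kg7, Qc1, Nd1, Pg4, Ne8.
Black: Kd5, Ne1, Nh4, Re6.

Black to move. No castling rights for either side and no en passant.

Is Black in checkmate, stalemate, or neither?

neither

Black to move; black king on d5.
In check: no.
Legal moves for Black include: Rxe8, Re7+, Rh6, Rg6+, Rf6, Rd6, Rc6, Rb6, Ra6, Re5, Re4, Re3, Re2, Ke5, Ke4, Kd4, Ng6, Nf5+, ... (list truncated; more exist).
Black has legal moves and is not in check → neither.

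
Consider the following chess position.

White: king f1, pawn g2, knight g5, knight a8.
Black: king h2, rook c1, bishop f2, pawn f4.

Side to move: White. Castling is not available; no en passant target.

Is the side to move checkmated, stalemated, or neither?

neither

White to move; white king on f1.
In check: yes, from the black rook on c1.
Legal moves for White: Kxf2, Ke2.
White is in check but has 2 legal moves → neither.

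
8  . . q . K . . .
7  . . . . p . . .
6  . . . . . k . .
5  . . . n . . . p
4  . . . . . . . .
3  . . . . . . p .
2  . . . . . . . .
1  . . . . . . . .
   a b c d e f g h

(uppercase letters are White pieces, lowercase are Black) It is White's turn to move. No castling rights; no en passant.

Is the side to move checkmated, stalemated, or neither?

White to move; white king on e8.
In check: yes, from the black queen on c8.
King squares — d7: attacked by Qc8; e7: attacked by Nd5; f7: attacked by Kf6; d8: attacked by Qc8; f8: attacked by Qc8.
Legal moves for White: none.
In check with no legal moves → checkmate.

checkmate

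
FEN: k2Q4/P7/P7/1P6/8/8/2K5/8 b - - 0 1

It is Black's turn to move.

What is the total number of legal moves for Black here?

1

Black to move; king on a8.
In check: yes, from the white queen on d8.
Legal moves: Kxa7.
Count: 1.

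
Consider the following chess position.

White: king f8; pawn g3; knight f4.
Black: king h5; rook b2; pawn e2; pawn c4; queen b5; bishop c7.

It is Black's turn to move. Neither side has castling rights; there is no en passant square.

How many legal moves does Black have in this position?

4

Black to move; king on h5.
In check: yes, from the white knight on f4.
Legal moves: Kh6, Kg5, Kg4, Bxf4.
Count: 4.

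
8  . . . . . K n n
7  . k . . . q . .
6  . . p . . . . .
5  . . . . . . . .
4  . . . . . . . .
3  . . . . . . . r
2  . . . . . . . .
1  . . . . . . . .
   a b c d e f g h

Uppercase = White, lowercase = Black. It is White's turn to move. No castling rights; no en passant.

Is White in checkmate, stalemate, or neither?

White to move; white king on f8.
In check: yes, from the black queen on f7.
King squares — e7: attacked by Qf7; f7: attacked by Nh8; g7: attacked by Qf7; e8: attacked by Qf7; g8: attacked by Qf7.
Legal moves for White: none.
In check with no legal moves → checkmate.

checkmate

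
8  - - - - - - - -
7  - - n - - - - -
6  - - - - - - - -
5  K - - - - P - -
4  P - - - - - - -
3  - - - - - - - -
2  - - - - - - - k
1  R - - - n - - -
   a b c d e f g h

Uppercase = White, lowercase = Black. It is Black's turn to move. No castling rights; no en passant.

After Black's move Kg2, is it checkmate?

After Kg2: white king on a5; in check: no.
White is not in check, so this cannot be checkmate.

no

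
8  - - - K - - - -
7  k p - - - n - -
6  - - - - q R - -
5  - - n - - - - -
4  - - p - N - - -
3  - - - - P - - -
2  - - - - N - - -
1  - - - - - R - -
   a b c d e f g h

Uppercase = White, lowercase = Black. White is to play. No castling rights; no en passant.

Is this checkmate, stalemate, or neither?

neither

White to move; white king on d8.
In check: yes, from the black knight on f7.
King squares — c7: available; d7: attacked by Nc5; e7: attacked by Qe6; c8: attacked by Qe6; e8: attacked by Qe6.
Legal moves for White: Kc7, Rxf7.
White is in check but has 2 legal moves → neither.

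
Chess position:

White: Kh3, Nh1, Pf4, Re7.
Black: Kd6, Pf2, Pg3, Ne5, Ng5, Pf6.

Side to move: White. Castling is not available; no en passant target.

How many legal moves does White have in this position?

4

White to move; king on h3.
In check: yes, from the black knight on g5.
Legal moves: Kh4, Kxg3, Kg2, fxg5.
Count: 4.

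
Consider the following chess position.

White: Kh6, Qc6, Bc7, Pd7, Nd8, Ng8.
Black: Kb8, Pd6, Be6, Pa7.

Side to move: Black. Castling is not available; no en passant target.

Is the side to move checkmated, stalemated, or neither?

checkmate

Black to move; black king on b8.
In check: yes, from the white bishop on c7.
King squares — a7: own pawn; b7: attacked by Qc6; c7: attacked by Qc6; a8: attacked by Qc6; c8: attacked by Pd7.
Legal moves for Black: none.
In check with no legal moves → checkmate.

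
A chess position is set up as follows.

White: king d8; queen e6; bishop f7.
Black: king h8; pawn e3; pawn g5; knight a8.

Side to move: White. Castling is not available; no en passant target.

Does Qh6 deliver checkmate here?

yes

After Qh6: black king on h8; in check: yes, from the white queen on h6.
King squares — g7: attacked by Qh6; h7: attacked by Qh6; g8: attacked by Bf7.
Black has no legal moves → checkmate.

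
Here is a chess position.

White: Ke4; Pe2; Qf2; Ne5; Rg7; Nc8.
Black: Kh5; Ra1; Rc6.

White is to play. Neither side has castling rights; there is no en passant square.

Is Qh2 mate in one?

After Qh2: black king on h5; in check: yes, from the white queen on h2.
King squares — g4: attacked by Ne5; h4: attacked by Qh2; g5: attacked by Rg7; g6: attacked by Ne5; h6: attacked by Qh2.
Black has no legal moves → checkmate.

yes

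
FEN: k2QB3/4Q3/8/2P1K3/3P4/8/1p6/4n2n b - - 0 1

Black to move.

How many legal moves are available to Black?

0

Black to move; king on a8.
In check: yes, from the white queen on d8.
Legal moves: none.
Count: 0.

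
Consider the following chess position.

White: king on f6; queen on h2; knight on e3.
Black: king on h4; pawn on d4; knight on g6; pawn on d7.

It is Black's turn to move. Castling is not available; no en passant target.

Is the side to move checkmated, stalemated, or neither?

checkmate

Black to move; black king on h4.
In check: yes, from the white queen on h2.
King squares — g3: attacked by Qh2; h3: attacked by Qh2; g4: attacked by Ne3; g5: attacked by Kf6; h5: attacked by Qh2.
Legal moves for Black: none.
In check with no legal moves → checkmate.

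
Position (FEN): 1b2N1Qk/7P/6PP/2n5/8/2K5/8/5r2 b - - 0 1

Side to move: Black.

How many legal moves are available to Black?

0

Black to move; king on h8.
In check: yes, from the white queen on g8.
Legal moves: none.
Count: 0.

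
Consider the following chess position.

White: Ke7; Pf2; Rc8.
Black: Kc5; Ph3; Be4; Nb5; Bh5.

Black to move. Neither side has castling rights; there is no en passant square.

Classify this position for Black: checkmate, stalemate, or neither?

Black to move; black king on c5.
In check: yes, from the white rook on c8.
Legal moves for Black: Kb6, Kd5, Kd4, Kb4, Nc7, Bc6.
Black is in check but has 6 legal moves → neither.

neither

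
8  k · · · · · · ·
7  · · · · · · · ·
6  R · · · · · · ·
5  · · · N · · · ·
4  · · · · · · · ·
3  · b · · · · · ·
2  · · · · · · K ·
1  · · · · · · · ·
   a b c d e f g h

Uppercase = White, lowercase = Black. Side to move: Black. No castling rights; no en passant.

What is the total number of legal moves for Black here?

Black to move; king on a8.
In check: yes, from the white rook on a6.
Legal moves: Kb8, Kb7.
Count: 2.

2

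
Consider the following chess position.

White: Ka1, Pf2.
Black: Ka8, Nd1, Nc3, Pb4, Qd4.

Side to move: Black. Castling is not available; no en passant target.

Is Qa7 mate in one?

yes

After Qa7: white king on a1; in check: yes, from the black queen on a7.
King squares — b1: attacked by Nc3; a2: attacked by Nc3; b2: attacked by Nd1.
White has no legal moves → checkmate.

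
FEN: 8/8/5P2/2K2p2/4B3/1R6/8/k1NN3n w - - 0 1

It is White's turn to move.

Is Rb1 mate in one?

yes

After Rb1: black king on a1; in check: yes, from the white rook on b1.
King squares — b1: attacked by Be4; a2: attacked by Nc1; b2: attacked by Rb1.
Black has no legal moves → checkmate.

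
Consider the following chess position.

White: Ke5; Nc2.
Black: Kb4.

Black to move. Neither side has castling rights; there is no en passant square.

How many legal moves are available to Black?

Black to move; king on b4.
In check: yes, from the white knight on c2.
Legal moves: Kc5, Kb5, Ka5, Kc4, Ka4, Kc3, Kb3.
Count: 7.

7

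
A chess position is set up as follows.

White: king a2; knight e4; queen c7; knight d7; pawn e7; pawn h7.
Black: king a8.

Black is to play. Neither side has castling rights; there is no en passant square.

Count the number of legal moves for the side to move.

0

Black to move; king on a8.
In check: no.
Legal moves: none.
Count: 0.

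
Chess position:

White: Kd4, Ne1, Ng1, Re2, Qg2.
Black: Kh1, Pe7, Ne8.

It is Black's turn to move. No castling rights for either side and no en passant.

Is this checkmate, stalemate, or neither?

checkmate

Black to move; black king on h1.
In check: yes, from the white queen on g2.
King squares — g1: attacked by Qg2; g2: attacked by Ne1; h2: attacked by Qg2.
Legal moves for Black: none.
In check with no legal moves → checkmate.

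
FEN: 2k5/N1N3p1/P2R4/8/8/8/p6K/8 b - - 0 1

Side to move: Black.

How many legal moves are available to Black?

2

Black to move; king on c8.
In check: yes, from the white knight on a7.
Legal moves: Kb8, Kxc7.
Count: 2.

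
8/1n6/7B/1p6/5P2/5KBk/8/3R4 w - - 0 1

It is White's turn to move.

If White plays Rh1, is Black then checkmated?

After Rh1: black king on h3; in check: yes, from the white rook on h1.
King squares — g2: attacked by Kf3; h2: attacked by Rh1; g3: attacked by Kf3; g4: attacked by Kf3; h4: attacked by Rh1.
Black has no legal moves → checkmate.

yes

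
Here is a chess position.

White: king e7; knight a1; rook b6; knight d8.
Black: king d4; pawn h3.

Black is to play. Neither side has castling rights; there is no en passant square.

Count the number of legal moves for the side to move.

9

Black to move; king on d4.
In check: no.
Legal moves: Ke5, Kd5, Kc5, Ke4, Kc4, Ke3, Kd3, Kc3, h2.
Count: 9.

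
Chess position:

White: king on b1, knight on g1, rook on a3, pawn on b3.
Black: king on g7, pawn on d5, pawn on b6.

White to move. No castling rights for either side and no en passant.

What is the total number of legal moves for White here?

White to move; king on b1.
In check: no.
Legal moves: Ra8, Ra7+, Ra6, Ra5, Ra4, Ra2, Ra1, Nh3, Nf3, Ne2, Kc2, Kb2, Ka2, Kc1, Ka1, b4.
Count: 16.

16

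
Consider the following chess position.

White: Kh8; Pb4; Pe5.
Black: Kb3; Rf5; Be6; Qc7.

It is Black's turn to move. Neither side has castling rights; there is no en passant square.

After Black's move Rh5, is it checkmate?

After Rh5: white king on h8; in check: yes, from the black rook on h5.
King squares — g7: attacked by Qc7; h7: attacked by Rh5; g8: attacked by Be6.
White has no legal moves → checkmate.

yes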